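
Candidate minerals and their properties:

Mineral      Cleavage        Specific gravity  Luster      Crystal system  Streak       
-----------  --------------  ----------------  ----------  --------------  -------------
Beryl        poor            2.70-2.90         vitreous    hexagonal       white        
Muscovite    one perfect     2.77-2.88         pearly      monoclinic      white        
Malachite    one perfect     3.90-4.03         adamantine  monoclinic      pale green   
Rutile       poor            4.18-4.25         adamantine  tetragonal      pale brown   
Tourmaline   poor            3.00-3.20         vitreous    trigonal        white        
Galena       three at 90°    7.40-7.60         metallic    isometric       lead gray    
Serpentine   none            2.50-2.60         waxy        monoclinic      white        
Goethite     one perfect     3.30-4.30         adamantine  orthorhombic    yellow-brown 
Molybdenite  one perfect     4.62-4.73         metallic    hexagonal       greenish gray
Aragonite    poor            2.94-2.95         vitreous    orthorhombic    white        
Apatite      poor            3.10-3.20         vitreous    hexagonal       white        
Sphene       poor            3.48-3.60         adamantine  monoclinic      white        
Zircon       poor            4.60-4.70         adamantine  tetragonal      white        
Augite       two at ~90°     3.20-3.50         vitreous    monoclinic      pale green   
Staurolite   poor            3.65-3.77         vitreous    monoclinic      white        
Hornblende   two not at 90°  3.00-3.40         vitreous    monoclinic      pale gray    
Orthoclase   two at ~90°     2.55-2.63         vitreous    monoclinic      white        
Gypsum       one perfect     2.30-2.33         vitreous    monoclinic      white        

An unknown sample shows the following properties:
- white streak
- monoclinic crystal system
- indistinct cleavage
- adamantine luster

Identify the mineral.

Sphene

White streak — narrows the field to Beryl, Muscovite, Tourmaline, Serpentine, Aragonite, Apatite, Sphene, Zircon, Staurolite, Orthoclase, Gypsum.
Monoclinic crystal system rules out Beryl, Tourmaline, Aragonite, Apatite, Zircon.
Indistinct cleavage — Sphene, Staurolite remain.
Adamantine luster rules out Staurolite.
Only Sphene satisfies all observations.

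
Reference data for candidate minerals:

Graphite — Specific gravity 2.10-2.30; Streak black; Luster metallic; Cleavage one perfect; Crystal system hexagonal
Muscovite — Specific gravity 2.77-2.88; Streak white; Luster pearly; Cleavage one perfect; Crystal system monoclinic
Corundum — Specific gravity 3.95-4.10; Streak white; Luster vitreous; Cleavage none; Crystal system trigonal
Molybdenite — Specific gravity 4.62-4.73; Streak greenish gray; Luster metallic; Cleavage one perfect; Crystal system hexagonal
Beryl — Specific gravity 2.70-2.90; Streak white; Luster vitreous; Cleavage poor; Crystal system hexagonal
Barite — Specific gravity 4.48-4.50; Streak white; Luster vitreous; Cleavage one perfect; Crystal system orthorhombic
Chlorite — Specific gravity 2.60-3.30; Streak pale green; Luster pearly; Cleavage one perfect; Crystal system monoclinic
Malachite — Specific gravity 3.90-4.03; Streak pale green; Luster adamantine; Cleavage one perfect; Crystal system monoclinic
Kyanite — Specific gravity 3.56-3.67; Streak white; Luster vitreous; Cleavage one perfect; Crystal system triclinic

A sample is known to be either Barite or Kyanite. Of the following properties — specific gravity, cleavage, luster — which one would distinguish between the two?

Specific gravity: Barite 4.48-4.50, Kyanite 3.56-3.67 — these differ.
Cleavage: both one perfect — shared.
Luster: both vitreous — shared.
Specific gravity is the diagnostic property here.

specific gravity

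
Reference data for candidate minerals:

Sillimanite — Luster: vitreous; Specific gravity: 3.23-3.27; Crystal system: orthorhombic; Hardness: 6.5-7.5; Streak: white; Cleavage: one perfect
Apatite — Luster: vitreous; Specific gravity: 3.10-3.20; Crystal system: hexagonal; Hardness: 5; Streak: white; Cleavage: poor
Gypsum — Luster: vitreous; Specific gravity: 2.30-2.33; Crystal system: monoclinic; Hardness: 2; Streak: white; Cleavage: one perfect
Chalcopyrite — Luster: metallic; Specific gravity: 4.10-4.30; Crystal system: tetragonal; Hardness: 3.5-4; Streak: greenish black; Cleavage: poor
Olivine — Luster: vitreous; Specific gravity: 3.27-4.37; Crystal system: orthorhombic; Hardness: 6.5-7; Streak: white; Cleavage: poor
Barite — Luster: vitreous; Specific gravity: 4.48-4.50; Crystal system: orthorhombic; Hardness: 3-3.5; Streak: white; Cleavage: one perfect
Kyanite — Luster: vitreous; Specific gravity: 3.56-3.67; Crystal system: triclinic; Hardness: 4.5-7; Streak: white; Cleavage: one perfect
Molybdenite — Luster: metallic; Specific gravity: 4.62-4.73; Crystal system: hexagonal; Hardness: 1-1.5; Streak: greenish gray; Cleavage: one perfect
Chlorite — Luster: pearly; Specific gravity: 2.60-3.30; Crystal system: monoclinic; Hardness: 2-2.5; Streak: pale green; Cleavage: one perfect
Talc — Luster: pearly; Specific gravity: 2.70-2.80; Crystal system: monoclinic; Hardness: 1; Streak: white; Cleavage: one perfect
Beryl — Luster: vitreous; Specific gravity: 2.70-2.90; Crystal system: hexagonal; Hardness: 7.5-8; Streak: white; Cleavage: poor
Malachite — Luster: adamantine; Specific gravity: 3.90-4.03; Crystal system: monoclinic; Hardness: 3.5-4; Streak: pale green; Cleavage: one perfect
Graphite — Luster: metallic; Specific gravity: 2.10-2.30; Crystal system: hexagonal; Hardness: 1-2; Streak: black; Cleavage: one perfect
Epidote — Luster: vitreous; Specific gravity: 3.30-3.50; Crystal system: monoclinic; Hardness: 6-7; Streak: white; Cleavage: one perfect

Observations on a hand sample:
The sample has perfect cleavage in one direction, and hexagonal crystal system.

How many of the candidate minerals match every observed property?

2

Perfect cleavage in one direction rules out Apatite, Chalcopyrite, Olivine, Beryl.
Hexagonal crystal system — Molybdenite, Graphite remain.
Consistent with every observation: Graphite, Molybdenite.
That is 2 minerals.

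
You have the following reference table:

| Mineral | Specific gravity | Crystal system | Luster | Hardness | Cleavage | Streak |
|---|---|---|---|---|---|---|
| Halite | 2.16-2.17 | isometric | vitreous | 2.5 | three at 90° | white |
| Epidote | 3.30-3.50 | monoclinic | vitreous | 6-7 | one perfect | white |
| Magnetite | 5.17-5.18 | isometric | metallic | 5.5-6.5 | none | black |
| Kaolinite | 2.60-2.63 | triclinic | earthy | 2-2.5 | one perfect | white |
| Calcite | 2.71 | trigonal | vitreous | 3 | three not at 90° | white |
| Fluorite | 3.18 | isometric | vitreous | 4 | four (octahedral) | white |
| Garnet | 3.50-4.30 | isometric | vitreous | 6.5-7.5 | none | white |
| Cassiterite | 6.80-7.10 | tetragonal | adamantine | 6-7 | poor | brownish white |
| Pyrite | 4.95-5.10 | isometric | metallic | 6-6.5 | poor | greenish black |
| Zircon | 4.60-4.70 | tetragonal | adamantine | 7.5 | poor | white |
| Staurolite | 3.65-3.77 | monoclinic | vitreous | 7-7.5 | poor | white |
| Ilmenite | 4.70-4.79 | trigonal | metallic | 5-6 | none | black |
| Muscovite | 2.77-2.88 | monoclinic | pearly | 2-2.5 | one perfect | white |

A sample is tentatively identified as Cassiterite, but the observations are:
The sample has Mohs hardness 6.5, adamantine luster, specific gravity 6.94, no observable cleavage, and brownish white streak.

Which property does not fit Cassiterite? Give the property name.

cleavage

Mohs hardness 6.5: Cassiterite has hardness 6-7 — within range.
Adamantine luster: Cassiterite has adamantine luster — within range.
Specific gravity 6.94: Cassiterite has SG 6.80-7.10 — within range.
No observable cleavage: Cassiterite has cleavage poor — inconsistent.
Brownish white streak: Cassiterite has brownish white streak — within range.
The cleavage is the one property that does not fit.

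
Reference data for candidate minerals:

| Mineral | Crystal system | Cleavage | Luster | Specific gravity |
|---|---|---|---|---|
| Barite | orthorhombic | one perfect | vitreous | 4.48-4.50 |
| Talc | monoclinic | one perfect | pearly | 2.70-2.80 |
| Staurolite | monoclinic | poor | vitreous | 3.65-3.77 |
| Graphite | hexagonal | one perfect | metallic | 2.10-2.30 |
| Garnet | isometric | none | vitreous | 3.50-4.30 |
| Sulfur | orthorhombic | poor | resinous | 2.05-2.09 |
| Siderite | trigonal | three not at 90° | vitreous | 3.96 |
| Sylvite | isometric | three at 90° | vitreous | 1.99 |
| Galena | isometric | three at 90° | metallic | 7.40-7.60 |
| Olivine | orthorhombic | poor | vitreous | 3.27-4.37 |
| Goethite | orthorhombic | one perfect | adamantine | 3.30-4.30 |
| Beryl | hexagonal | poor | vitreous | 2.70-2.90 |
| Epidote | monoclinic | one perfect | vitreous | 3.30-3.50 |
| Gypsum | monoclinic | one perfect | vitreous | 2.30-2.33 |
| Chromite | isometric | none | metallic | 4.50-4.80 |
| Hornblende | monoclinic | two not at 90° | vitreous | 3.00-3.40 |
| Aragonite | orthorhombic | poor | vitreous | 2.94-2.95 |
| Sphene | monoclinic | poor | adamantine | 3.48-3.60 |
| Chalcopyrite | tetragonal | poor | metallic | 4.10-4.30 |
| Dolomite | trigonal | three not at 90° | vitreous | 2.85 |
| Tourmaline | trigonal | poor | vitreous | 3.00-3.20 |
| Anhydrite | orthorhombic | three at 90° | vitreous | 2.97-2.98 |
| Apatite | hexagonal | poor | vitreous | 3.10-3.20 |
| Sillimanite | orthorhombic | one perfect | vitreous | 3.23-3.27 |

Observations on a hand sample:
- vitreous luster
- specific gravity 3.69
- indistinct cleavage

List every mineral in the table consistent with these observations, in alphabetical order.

Vitreous luster: leaves Barite, Staurolite, Garnet, Siderite, Sylvite, Olivine, Beryl, Epidote, Gypsum, Hornblende, Aragonite, Dolomite, Tourmaline, Anhydrite, Apatite, Sillimanite.
Specific gravity 3.69: Staurolite, Garnet, Olivine remain.
Indistinct cleavage excludes Garnet.
Remaining candidates: Olivine, Staurolite.

Olivine, Staurolite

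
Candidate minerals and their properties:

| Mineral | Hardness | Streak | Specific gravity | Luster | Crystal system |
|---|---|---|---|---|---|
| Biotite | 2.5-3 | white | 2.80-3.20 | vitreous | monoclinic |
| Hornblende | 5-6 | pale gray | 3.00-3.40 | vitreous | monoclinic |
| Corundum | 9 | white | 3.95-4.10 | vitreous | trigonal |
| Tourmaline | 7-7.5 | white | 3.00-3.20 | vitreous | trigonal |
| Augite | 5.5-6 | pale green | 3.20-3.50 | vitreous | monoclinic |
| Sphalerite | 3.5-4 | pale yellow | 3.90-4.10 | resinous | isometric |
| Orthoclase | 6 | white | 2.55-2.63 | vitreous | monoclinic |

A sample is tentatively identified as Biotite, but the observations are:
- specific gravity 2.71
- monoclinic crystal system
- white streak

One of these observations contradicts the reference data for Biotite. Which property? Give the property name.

Specific gravity 2.71: Biotite has SG 2.80-3.20 — inconsistent.
Monoclinic crystal system: Biotite has monoclinic system — within range.
White streak: Biotite has white streak — within range.
The specific gravity is the one property that does not fit.

specific gravity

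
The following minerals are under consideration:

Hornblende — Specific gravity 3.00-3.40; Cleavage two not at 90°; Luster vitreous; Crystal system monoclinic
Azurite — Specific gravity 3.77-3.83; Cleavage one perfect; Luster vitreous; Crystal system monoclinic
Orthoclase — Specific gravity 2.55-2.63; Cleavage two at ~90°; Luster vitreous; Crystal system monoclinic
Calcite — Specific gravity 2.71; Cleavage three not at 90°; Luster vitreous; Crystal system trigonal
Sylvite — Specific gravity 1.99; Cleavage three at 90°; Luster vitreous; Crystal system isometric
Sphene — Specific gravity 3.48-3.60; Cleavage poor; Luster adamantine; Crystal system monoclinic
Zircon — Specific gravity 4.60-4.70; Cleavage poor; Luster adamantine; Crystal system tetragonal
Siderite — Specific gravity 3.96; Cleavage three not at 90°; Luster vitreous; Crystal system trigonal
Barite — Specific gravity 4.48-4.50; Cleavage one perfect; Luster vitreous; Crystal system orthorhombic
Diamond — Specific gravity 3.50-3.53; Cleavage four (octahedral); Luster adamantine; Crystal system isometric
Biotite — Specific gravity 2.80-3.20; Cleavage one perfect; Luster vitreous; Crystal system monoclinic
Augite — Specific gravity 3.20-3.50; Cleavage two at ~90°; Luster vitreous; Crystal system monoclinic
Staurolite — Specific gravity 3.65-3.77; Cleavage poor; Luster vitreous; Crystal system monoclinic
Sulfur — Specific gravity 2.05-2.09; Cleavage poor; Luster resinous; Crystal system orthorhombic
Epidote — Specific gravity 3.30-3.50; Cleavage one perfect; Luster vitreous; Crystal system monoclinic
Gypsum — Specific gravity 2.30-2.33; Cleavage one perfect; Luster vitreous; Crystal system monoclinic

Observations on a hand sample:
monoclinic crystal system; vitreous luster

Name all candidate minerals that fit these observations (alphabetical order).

Augite, Azurite, Biotite, Epidote, Gypsum, Hornblende, Orthoclase, Staurolite

Monoclinic crystal system: narrows the field to Hornblende, Azurite, Orthoclase, Sphene, Biotite, Augite, Staurolite, Epidote, Gypsum.
Vitreous luster rules out Sphene.
Consistent with every observation: Augite, Azurite, Biotite, Epidote, Gypsum, Hornblende, Orthoclase, Staurolite.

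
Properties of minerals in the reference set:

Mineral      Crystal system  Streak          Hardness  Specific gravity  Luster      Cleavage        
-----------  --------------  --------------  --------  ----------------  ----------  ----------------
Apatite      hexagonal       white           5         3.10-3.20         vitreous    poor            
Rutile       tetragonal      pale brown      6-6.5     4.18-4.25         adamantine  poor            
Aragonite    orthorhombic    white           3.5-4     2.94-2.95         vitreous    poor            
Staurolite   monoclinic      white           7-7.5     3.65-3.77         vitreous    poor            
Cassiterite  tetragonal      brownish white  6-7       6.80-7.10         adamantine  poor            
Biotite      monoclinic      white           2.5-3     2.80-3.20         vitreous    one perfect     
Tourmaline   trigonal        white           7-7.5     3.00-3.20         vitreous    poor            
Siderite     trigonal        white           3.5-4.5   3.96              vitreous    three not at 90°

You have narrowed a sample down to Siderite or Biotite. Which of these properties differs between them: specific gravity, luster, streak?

specific gravity

Specific gravity: Siderite 3.96, Biotite 2.80-3.20 — these differ.
Luster: both vitreous — same for both.
Streak: both white — same for both.
Specific gravity is the diagnostic property here.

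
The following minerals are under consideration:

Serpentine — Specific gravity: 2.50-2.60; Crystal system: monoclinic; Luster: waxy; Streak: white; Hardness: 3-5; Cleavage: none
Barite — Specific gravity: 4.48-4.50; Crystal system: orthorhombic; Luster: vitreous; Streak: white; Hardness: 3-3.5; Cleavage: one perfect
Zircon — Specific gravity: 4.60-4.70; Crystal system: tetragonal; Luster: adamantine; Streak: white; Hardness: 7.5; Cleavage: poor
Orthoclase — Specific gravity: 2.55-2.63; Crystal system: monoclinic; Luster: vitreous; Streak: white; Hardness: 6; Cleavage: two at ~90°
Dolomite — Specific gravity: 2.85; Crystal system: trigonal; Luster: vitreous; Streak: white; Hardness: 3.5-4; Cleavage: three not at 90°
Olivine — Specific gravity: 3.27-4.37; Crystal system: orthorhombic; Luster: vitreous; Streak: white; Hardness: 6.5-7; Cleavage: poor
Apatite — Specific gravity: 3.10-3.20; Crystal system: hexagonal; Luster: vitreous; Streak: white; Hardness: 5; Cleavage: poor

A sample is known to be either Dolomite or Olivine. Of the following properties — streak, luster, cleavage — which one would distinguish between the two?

Streak: both white — identical.
Luster: both vitreous — identical.
Cleavage: Dolomite three not at 90°, Olivine poor — distinct.
Cleavage is the diagnostic property here.

cleavage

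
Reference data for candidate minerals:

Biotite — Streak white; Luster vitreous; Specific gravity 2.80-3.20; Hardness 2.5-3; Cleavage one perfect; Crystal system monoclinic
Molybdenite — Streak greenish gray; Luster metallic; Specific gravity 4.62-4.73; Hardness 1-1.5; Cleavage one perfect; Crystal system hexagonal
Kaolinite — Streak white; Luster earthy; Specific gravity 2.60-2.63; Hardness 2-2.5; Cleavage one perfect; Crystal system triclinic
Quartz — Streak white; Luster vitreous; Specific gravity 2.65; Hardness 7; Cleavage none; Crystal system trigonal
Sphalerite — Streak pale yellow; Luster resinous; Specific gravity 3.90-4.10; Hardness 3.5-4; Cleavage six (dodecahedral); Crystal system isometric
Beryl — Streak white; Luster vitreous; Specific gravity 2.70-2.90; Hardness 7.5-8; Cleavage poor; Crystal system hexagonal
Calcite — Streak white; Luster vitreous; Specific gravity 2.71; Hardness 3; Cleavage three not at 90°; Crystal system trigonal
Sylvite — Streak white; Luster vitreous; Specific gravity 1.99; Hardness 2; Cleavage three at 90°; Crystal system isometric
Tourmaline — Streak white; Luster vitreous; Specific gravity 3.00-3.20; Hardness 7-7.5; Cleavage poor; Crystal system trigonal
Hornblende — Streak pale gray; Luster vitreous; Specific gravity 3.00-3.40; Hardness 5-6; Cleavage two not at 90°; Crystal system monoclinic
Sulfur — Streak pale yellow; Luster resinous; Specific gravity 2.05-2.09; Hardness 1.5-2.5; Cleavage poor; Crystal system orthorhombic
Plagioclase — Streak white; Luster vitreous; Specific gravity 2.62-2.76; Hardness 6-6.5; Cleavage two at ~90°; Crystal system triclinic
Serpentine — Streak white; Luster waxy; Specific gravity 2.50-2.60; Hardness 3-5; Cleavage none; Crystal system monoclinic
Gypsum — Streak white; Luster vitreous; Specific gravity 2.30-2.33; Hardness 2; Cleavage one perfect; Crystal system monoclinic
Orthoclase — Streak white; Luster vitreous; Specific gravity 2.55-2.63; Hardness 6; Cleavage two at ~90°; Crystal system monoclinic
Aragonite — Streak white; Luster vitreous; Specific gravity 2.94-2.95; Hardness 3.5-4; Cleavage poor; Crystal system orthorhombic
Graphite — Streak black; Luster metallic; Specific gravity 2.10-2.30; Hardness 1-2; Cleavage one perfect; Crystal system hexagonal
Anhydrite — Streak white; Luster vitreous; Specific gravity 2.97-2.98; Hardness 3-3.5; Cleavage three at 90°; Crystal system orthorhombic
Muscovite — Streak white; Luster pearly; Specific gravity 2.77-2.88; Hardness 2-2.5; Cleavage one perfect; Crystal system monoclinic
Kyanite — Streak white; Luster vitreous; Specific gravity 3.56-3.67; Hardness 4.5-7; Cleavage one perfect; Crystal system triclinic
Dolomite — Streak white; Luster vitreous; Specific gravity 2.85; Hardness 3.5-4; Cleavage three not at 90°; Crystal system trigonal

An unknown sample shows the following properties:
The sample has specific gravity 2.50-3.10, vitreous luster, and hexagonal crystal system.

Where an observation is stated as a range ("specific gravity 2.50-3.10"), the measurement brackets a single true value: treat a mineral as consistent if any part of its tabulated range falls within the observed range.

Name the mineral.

Beryl

Specific gravity 2.50-3.10 — only Biotite, Kaolinite, Quartz, Beryl, Calcite, Tourmaline, Hornblende, Plagioclase, Serpentine, Orthoclase, Aragonite, Anhydrite, Muscovite, Dolomite remain.
Vitreous luster rules out Kaolinite, Serpentine, Muscovite.
Hexagonal crystal system — Beryl remains.
Only Beryl satisfies all observations.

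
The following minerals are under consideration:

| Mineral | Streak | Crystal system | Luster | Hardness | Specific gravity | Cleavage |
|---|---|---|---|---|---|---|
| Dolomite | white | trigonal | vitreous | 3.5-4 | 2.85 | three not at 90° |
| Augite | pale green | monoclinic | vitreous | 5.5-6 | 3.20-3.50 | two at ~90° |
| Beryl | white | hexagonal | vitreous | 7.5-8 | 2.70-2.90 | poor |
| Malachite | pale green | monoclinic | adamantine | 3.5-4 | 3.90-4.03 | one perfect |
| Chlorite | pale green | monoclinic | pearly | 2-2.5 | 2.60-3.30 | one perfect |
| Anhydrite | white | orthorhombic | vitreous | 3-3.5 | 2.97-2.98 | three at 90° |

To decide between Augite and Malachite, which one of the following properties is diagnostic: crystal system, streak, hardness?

Crystal system: both monoclinic — shared.
Streak: both pale green — shared.
Hardness: Augite 5.5-6, Malachite 3.5-4 — different.
Only hardness differs between Augite and Malachite among the listed tests.

hardness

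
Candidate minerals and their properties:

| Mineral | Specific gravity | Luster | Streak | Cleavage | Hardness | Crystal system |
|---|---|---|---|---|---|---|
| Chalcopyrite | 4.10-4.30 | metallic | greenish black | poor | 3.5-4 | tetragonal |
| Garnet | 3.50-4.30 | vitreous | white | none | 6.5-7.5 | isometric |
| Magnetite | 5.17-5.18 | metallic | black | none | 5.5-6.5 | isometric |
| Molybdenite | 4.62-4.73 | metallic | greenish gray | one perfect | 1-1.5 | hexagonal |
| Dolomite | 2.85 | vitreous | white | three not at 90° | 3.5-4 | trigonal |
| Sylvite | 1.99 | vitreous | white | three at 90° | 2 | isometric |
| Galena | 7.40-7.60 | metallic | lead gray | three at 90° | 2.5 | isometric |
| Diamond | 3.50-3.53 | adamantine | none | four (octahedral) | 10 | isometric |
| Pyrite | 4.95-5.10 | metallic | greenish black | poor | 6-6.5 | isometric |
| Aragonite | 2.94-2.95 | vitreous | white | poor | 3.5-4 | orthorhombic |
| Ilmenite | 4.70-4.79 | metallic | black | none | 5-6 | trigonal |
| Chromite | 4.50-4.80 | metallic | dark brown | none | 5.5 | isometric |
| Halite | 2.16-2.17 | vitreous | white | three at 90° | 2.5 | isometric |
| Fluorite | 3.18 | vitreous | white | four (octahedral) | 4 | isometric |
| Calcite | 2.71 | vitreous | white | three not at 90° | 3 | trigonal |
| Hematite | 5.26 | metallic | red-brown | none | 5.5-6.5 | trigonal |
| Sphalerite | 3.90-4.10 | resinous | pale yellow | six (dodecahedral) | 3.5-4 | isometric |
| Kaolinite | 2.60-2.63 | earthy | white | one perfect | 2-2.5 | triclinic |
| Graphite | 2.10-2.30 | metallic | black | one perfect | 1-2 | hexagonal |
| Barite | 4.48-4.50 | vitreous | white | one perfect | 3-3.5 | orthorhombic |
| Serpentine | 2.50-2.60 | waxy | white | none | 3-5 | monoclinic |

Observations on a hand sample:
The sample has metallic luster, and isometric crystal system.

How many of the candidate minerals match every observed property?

4

Metallic luster — narrows the field to Chalcopyrite, Magnetite, Molybdenite, Galena, Pyrite, Ilmenite, Chromite, Hematite, Graphite.
Isometric crystal system — leaves Magnetite, Galena, Pyrite, Chromite.
Remaining candidates: Chromite, Galena, Magnetite, Pyrite.
That is 4 minerals.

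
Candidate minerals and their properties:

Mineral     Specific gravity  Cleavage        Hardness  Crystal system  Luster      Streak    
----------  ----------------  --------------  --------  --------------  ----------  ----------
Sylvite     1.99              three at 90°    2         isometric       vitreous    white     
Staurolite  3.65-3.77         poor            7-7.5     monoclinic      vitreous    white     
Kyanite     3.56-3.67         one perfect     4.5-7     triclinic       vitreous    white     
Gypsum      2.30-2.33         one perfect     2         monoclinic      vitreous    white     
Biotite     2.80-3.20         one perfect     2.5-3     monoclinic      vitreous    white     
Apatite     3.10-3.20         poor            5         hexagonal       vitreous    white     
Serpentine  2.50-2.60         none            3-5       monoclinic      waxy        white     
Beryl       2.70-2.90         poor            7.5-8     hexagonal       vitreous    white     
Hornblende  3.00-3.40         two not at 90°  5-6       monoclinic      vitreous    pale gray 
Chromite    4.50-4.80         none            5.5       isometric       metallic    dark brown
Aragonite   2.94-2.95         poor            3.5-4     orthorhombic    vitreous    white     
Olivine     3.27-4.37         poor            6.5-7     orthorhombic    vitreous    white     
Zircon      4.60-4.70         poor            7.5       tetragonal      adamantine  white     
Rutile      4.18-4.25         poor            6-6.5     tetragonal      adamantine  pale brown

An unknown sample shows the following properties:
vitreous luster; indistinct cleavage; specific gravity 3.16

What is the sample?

Apatite

Vitreous luster excludes Serpentine, Chromite, Zircon, Rutile.
Indistinct cleavage eliminates Sylvite, Kyanite, Gypsum, Biotite, Hornblende.
Specific gravity 3.16: Apatite remains.
Apatite is the sole remaining match.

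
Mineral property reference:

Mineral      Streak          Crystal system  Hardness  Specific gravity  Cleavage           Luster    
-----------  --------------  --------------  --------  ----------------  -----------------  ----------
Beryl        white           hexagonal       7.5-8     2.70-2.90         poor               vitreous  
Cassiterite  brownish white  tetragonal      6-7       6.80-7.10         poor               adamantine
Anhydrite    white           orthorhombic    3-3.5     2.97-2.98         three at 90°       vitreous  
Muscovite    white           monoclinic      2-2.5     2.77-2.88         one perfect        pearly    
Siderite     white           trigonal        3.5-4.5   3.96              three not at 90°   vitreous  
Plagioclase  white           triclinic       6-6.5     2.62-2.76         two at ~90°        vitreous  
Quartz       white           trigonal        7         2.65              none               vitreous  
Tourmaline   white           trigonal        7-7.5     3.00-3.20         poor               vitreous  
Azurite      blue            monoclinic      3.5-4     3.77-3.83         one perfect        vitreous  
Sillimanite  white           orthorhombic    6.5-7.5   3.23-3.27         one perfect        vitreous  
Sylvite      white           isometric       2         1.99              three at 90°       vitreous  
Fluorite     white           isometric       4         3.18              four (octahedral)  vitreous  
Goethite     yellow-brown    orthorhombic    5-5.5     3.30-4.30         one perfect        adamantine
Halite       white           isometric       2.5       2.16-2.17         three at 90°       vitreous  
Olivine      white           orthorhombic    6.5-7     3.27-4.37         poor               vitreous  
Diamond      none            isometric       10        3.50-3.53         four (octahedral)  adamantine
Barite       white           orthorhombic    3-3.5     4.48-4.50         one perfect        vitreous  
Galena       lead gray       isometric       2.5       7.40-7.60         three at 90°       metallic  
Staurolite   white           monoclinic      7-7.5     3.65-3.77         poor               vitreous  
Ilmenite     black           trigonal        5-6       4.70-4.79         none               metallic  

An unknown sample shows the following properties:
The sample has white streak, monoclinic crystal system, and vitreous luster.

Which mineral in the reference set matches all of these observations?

Staurolite

White streak is inconsistent with Cassiterite, Azurite, Goethite, Diamond, Galena, Ilmenite.
Monoclinic crystal system — leaves Muscovite, Staurolite.
Vitreous luster eliminates Muscovite.
Only Staurolite satisfies all observations.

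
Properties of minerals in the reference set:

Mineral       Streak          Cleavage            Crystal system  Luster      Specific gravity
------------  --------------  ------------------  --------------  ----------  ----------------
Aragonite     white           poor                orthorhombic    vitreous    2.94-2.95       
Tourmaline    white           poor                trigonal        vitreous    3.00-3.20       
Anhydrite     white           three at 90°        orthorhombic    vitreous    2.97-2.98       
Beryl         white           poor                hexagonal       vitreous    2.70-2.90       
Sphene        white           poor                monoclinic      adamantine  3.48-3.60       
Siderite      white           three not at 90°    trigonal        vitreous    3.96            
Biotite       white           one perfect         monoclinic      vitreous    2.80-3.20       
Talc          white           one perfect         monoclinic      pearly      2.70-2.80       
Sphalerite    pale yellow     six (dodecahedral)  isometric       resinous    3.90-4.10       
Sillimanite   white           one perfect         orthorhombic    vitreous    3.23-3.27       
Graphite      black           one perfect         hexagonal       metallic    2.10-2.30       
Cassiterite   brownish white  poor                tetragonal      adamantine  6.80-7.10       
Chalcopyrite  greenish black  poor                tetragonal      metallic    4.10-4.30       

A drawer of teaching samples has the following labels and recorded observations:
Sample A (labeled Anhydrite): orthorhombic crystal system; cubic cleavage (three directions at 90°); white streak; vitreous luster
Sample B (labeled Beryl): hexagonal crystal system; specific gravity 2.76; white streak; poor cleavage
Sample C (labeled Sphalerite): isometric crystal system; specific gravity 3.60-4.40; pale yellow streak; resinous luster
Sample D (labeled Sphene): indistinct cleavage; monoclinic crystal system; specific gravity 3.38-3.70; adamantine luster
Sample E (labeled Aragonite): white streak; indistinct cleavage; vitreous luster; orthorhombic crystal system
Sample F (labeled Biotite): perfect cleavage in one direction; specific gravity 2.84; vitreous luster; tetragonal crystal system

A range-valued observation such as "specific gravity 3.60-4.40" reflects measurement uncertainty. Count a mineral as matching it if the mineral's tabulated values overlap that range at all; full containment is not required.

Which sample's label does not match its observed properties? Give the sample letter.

Sample A: observations are consistent with Anhydrite.
Sample B: observations are consistent with Beryl.
Sample C: observations are consistent with Sphalerite.
Sample D: observations are consistent with Sphene.
Sample E: observations are consistent with Aragonite.
Sample F: Biotite has monoclinic system, but the record shows tetragonal crystal system — this label is wrong.
The mislabeled specimen is F.

F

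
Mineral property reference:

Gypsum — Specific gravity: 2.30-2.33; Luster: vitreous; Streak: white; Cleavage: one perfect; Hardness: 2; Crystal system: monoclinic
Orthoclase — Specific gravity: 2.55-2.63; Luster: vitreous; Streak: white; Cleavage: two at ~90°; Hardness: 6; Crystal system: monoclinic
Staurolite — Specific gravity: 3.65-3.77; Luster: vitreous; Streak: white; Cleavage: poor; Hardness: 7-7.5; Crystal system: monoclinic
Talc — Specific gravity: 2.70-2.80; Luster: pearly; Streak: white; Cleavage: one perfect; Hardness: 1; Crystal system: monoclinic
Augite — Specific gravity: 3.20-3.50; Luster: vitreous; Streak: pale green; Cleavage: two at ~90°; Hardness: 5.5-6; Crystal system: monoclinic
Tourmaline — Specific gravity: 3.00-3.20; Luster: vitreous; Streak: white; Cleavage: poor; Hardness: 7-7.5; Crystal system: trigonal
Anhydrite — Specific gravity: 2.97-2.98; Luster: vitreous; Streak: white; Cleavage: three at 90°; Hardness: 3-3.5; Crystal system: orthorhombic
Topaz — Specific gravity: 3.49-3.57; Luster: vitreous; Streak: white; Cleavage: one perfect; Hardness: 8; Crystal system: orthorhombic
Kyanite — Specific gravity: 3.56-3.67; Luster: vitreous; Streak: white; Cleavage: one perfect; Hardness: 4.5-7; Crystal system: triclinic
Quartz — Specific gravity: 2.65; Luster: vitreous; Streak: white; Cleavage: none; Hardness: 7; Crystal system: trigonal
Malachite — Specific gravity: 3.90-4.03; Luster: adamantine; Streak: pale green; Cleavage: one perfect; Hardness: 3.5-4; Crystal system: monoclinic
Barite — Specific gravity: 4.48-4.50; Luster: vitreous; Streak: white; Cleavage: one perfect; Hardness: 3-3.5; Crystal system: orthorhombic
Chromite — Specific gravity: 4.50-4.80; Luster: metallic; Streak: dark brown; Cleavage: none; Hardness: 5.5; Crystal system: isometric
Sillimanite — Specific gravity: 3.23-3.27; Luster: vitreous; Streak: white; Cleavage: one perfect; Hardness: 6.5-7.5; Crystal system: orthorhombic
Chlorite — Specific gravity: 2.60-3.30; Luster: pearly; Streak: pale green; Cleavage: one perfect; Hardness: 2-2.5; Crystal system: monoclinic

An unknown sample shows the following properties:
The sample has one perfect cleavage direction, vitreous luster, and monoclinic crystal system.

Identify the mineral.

Gypsum

One perfect cleavage direction: only Gypsum, Talc, Topaz, Kyanite, Malachite, Barite, Sillimanite, Chlorite remain.
Vitreous luster excludes Talc, Malachite, Chlorite.
Monoclinic crystal system: Gypsum remains.
The only mineral consistent with every observation is Gypsum.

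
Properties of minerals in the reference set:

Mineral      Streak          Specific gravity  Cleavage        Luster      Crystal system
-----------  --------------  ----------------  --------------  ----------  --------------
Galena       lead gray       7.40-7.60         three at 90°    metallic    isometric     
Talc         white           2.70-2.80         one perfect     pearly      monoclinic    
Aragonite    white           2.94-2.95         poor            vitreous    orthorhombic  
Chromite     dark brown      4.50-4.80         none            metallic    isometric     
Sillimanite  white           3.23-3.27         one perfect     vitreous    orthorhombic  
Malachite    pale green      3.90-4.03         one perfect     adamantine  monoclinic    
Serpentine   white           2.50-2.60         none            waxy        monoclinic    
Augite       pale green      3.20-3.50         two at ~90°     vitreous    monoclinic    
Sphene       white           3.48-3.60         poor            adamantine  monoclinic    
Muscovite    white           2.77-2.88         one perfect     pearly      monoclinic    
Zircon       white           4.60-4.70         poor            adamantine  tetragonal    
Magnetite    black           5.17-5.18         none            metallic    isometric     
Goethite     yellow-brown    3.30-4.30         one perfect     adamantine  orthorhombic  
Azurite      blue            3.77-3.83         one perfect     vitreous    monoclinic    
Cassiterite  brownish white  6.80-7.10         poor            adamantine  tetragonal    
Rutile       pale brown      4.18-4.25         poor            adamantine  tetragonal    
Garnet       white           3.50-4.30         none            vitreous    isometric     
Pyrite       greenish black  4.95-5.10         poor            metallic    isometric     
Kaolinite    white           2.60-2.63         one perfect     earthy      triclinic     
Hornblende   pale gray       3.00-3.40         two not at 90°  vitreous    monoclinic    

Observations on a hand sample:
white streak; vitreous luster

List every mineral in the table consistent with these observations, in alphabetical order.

White streak — only Talc, Aragonite, Sillimanite, Serpentine, Sphene, Muscovite, Zircon, Garnet, Kaolinite remain.
Vitreous luster — narrows the field to Aragonite, Sillimanite, Garnet.
The minerals that satisfy all observations are Aragonite, Garnet, Sillimanite.

Aragonite, Garnet, Sillimanite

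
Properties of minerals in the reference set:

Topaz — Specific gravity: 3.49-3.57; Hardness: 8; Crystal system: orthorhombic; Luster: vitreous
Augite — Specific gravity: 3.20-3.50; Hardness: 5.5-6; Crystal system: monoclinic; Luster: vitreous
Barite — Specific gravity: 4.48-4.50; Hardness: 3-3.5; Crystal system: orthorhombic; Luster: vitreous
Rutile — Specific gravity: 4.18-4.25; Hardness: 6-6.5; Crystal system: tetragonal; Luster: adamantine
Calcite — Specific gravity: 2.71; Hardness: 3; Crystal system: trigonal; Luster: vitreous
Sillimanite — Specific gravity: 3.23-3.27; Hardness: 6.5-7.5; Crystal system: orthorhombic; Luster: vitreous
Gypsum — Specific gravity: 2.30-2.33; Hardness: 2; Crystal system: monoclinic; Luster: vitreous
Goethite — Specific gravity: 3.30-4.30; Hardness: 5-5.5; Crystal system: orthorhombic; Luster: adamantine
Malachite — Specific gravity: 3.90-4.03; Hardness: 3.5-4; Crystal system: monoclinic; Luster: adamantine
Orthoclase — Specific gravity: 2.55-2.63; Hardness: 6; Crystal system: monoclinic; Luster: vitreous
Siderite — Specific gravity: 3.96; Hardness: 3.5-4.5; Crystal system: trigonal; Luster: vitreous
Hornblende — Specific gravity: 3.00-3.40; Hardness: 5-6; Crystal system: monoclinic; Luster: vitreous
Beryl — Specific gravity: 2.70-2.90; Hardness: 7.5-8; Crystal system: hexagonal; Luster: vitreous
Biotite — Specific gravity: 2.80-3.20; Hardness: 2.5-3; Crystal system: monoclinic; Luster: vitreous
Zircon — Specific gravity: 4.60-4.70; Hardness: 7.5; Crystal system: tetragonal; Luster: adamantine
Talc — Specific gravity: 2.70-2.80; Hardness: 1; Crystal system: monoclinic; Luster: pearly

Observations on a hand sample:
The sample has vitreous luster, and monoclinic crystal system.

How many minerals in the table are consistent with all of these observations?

Vitreous luster excludes Rutile, Goethite, Malachite, Zircon, Talc.
Monoclinic crystal system — leaves Augite, Gypsum, Orthoclase, Hornblende, Biotite.
The minerals that satisfy all observations are Augite, Biotite, Gypsum, Hornblende, Orthoclase.
That is 5 minerals.

5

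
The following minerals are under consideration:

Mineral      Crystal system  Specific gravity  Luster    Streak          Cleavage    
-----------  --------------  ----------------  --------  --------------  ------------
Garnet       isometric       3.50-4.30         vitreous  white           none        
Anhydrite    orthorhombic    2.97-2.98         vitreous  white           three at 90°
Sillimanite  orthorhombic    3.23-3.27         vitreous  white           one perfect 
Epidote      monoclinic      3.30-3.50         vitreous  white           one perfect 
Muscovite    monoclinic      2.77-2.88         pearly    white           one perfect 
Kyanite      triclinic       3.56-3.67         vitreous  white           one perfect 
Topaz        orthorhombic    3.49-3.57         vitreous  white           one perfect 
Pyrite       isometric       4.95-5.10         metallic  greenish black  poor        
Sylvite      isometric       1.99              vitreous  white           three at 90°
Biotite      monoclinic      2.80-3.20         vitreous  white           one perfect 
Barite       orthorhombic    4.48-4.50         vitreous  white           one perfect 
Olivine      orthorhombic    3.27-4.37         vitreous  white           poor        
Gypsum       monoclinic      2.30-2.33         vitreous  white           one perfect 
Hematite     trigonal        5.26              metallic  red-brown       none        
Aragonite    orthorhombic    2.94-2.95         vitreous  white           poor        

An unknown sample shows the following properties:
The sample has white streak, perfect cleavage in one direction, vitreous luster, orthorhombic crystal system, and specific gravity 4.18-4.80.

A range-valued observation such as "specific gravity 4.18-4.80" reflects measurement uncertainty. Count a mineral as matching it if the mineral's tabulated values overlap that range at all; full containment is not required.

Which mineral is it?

Barite

White streak excludes Pyrite, Hematite.
Perfect cleavage in one direction rules out Garnet, Anhydrite, Sylvite, Olivine, Aragonite.
Vitreous luster is inconsistent with Muscovite.
Orthorhombic crystal system — Sillimanite, Topaz, Barite remain.
Specific gravity 4.18-4.80 — leaves Barite.
Only Barite satisfies all observations.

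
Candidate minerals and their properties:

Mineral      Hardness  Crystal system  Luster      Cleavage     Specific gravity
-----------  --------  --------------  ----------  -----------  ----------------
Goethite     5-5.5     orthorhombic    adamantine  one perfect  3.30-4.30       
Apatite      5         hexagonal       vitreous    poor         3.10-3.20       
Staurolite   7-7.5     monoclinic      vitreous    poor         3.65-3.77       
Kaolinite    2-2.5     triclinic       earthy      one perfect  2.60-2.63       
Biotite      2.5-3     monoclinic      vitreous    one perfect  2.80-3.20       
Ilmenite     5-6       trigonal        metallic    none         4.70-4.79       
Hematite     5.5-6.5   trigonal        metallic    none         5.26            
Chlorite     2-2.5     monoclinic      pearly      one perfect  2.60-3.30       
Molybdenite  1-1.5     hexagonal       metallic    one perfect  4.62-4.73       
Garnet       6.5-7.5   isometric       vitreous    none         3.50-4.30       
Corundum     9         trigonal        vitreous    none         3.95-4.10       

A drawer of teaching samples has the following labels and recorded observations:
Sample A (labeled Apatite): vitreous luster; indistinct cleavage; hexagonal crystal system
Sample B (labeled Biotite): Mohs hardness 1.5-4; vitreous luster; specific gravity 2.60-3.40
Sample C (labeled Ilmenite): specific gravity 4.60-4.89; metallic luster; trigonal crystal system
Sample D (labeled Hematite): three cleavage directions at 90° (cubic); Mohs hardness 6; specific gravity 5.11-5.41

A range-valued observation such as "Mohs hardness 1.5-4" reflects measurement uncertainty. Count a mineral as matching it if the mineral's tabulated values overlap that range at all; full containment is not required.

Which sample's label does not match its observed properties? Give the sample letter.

Sample A: every observation is compatible with the reference values for Apatite.
Sample B: every observation is compatible with the reference values for Biotite.
Sample C: every observation is compatible with the reference values for Ilmenite.
Sample D: Hematite has cleavage none, but the record shows three cleavage directions at 90° (cubic) — this label is wrong.
Only sample D is inconsistent with its label.

D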